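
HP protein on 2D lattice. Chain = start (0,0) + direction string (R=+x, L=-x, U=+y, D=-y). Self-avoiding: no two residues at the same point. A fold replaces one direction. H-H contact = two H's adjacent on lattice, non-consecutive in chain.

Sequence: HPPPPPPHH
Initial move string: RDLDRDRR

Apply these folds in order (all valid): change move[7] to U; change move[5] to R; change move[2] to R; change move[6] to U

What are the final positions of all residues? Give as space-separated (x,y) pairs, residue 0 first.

Answer: (0,0) (1,0) (1,-1) (2,-1) (2,-2) (3,-2) (4,-2) (4,-1) (4,0)

Derivation:
Initial moves: RDLDRDRR
Fold: move[7]->U => RDLDRDRU (positions: [(0, 0), (1, 0), (1, -1), (0, -1), (0, -2), (1, -2), (1, -3), (2, -3), (2, -2)])
Fold: move[5]->R => RDLDRRRU (positions: [(0, 0), (1, 0), (1, -1), (0, -1), (0, -2), (1, -2), (2, -2), (3, -2), (3, -1)])
Fold: move[2]->R => RDRDRRRU (positions: [(0, 0), (1, 0), (1, -1), (2, -1), (2, -2), (3, -2), (4, -2), (5, -2), (5, -1)])
Fold: move[6]->U => RDRDRRUU (positions: [(0, 0), (1, 0), (1, -1), (2, -1), (2, -2), (3, -2), (4, -2), (4, -1), (4, 0)])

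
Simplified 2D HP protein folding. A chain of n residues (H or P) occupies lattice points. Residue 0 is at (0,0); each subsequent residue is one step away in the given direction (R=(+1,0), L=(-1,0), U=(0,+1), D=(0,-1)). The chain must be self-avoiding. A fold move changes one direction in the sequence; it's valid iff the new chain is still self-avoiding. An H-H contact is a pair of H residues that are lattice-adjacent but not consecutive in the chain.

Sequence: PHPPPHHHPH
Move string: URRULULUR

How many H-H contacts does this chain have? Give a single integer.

Answer: 1

Derivation:
Positions: [(0, 0), (0, 1), (1, 1), (2, 1), (2, 2), (1, 2), (1, 3), (0, 3), (0, 4), (1, 4)]
H-H contact: residue 6 @(1,3) - residue 9 @(1, 4)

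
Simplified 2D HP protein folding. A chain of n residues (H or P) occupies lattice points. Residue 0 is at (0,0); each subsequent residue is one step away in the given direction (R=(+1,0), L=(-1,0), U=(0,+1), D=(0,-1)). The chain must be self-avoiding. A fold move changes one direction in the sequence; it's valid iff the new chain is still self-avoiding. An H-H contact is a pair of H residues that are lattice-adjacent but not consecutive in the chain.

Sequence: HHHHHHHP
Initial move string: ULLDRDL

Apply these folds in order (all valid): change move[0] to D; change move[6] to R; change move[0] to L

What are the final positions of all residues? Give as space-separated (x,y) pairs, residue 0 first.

Answer: (0,0) (-1,0) (-2,0) (-3,0) (-3,-1) (-2,-1) (-2,-2) (-1,-2)

Derivation:
Initial moves: ULLDRDL
Fold: move[0]->D => DLLDRDL (positions: [(0, 0), (0, -1), (-1, -1), (-2, -1), (-2, -2), (-1, -2), (-1, -3), (-2, -3)])
Fold: move[6]->R => DLLDRDR (positions: [(0, 0), (0, -1), (-1, -1), (-2, -1), (-2, -2), (-1, -2), (-1, -3), (0, -3)])
Fold: move[0]->L => LLLDRDR (positions: [(0, 0), (-1, 0), (-2, 0), (-3, 0), (-3, -1), (-2, -1), (-2, -2), (-1, -2)])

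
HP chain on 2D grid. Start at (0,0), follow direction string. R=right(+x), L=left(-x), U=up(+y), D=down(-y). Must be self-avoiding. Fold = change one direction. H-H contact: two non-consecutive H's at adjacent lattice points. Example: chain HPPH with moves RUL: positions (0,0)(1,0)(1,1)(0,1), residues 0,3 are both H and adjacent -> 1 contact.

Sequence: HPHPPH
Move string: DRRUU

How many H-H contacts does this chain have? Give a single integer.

Answer: 0

Derivation:
Positions: [(0, 0), (0, -1), (1, -1), (2, -1), (2, 0), (2, 1)]
No H-H contacts found.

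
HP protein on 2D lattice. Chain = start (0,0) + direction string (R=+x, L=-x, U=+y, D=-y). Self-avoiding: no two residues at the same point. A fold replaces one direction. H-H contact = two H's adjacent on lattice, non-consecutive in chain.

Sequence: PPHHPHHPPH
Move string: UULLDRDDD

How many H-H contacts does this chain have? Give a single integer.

Positions: [(0, 0), (0, 1), (0, 2), (-1, 2), (-2, 2), (-2, 1), (-1, 1), (-1, 0), (-1, -1), (-1, -2)]
H-H contact: residue 3 @(-1,2) - residue 6 @(-1, 1)

Answer: 1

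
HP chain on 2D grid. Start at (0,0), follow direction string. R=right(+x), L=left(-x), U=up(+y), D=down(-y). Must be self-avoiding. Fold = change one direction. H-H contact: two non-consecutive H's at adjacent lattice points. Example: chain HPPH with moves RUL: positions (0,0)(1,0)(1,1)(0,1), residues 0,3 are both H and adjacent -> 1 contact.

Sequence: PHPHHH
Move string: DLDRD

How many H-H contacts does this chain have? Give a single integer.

Positions: [(0, 0), (0, -1), (-1, -1), (-1, -2), (0, -2), (0, -3)]
H-H contact: residue 1 @(0,-1) - residue 4 @(0, -2)

Answer: 1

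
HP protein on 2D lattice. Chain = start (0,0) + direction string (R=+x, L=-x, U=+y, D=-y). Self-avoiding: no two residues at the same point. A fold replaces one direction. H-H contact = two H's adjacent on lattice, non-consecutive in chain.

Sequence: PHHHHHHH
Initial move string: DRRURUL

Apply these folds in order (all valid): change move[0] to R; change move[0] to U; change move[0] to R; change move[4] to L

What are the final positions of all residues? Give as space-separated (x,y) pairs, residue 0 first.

Initial moves: DRRURUL
Fold: move[0]->R => RRRURUL (positions: [(0, 0), (1, 0), (2, 0), (3, 0), (3, 1), (4, 1), (4, 2), (3, 2)])
Fold: move[0]->U => URRURUL (positions: [(0, 0), (0, 1), (1, 1), (2, 1), (2, 2), (3, 2), (3, 3), (2, 3)])
Fold: move[0]->R => RRRURUL (positions: [(0, 0), (1, 0), (2, 0), (3, 0), (3, 1), (4, 1), (4, 2), (3, 2)])
Fold: move[4]->L => RRRULUL (positions: [(0, 0), (1, 0), (2, 0), (3, 0), (3, 1), (2, 1), (2, 2), (1, 2)])

Answer: (0,0) (1,0) (2,0) (3,0) (3,1) (2,1) (2,2) (1,2)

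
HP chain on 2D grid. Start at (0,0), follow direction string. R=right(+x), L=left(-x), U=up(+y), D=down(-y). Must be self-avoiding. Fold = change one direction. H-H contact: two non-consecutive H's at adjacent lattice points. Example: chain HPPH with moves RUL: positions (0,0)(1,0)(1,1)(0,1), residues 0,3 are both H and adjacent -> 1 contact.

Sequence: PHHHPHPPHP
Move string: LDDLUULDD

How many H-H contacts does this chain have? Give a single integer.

Answer: 2

Derivation:
Positions: [(0, 0), (-1, 0), (-1, -1), (-1, -2), (-2, -2), (-2, -1), (-2, 0), (-3, 0), (-3, -1), (-3, -2)]
H-H contact: residue 2 @(-1,-1) - residue 5 @(-2, -1)
H-H contact: residue 5 @(-2,-1) - residue 8 @(-3, -1)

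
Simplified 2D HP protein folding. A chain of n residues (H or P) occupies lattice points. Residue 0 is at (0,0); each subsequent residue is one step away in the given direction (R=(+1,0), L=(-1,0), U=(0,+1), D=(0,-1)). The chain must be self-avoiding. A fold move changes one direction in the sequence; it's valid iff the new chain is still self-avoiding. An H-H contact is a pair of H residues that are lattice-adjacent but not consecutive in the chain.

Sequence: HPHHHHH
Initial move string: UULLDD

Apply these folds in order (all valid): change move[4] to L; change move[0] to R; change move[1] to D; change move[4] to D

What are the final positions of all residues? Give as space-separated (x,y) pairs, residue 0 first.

Initial moves: UULLDD
Fold: move[4]->L => UULLLD (positions: [(0, 0), (0, 1), (0, 2), (-1, 2), (-2, 2), (-3, 2), (-3, 1)])
Fold: move[0]->R => RULLLD (positions: [(0, 0), (1, 0), (1, 1), (0, 1), (-1, 1), (-2, 1), (-2, 0)])
Fold: move[1]->D => RDLLLD (positions: [(0, 0), (1, 0), (1, -1), (0, -1), (-1, -1), (-2, -1), (-2, -2)])
Fold: move[4]->D => RDLLDD (positions: [(0, 0), (1, 0), (1, -1), (0, -1), (-1, -1), (-1, -2), (-1, -3)])

Answer: (0,0) (1,0) (1,-1) (0,-1) (-1,-1) (-1,-2) (-1,-3)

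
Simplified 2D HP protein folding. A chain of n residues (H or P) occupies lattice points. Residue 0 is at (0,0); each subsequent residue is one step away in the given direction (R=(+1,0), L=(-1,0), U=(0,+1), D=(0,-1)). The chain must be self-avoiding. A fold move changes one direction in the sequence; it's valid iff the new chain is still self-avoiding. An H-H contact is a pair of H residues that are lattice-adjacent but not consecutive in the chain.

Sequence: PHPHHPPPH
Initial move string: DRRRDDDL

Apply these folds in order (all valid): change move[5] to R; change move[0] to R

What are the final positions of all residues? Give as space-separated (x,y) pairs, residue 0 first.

Initial moves: DRRRDDDL
Fold: move[5]->R => DRRRDRDL (positions: [(0, 0), (0, -1), (1, -1), (2, -1), (3, -1), (3, -2), (4, -2), (4, -3), (3, -3)])
Fold: move[0]->R => RRRRDRDL (positions: [(0, 0), (1, 0), (2, 0), (3, 0), (4, 0), (4, -1), (5, -1), (5, -2), (4, -2)])

Answer: (0,0) (1,0) (2,0) (3,0) (4,0) (4,-1) (5,-1) (5,-2) (4,-2)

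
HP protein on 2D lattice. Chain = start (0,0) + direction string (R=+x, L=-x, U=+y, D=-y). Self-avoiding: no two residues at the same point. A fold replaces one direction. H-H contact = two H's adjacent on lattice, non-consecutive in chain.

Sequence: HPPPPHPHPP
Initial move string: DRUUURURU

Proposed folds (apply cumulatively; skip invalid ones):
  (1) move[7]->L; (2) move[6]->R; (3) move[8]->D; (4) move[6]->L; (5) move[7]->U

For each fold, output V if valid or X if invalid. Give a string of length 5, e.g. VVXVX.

Initial: DRUUURURU -> [(0, 0), (0, -1), (1, -1), (1, 0), (1, 1), (1, 2), (2, 2), (2, 3), (3, 3), (3, 4)]
Fold 1: move[7]->L => DRUUURULU VALID
Fold 2: move[6]->R => DRUUURRLU INVALID (collision), skipped
Fold 3: move[8]->D => DRUUURULD INVALID (collision), skipped
Fold 4: move[6]->L => DRUUURLLU INVALID (collision), skipped
Fold 5: move[7]->U => DRUUURUUU VALID

Answer: VXXXV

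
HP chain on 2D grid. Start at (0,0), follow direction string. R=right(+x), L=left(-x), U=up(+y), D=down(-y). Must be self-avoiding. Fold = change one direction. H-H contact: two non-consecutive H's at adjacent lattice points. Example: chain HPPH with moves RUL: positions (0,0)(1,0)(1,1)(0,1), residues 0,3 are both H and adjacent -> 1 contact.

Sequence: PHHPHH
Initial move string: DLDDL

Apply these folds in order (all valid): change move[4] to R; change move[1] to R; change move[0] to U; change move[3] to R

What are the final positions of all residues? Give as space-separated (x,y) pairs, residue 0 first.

Answer: (0,0) (0,1) (1,1) (1,0) (2,0) (3,0)

Derivation:
Initial moves: DLDDL
Fold: move[4]->R => DLDDR (positions: [(0, 0), (0, -1), (-1, -1), (-1, -2), (-1, -3), (0, -3)])
Fold: move[1]->R => DRDDR (positions: [(0, 0), (0, -1), (1, -1), (1, -2), (1, -3), (2, -3)])
Fold: move[0]->U => URDDR (positions: [(0, 0), (0, 1), (1, 1), (1, 0), (1, -1), (2, -1)])
Fold: move[3]->R => URDRR (positions: [(0, 0), (0, 1), (1, 1), (1, 0), (2, 0), (3, 0)])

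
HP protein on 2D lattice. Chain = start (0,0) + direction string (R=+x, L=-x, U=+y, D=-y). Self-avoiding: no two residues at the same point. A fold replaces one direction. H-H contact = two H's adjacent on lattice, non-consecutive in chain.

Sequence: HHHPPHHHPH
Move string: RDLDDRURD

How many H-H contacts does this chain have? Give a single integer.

Positions: [(0, 0), (1, 0), (1, -1), (0, -1), (0, -2), (0, -3), (1, -3), (1, -2), (2, -2), (2, -3)]
H-H contact: residue 2 @(1,-1) - residue 7 @(1, -2)
H-H contact: residue 6 @(1,-3) - residue 9 @(2, -3)

Answer: 2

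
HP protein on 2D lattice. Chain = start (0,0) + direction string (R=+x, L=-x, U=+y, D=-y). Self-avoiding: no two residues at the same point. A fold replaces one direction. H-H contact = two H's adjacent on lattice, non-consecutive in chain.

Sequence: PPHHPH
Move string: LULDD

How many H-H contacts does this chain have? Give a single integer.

Answer: 0

Derivation:
Positions: [(0, 0), (-1, 0), (-1, 1), (-2, 1), (-2, 0), (-2, -1)]
No H-H contacts found.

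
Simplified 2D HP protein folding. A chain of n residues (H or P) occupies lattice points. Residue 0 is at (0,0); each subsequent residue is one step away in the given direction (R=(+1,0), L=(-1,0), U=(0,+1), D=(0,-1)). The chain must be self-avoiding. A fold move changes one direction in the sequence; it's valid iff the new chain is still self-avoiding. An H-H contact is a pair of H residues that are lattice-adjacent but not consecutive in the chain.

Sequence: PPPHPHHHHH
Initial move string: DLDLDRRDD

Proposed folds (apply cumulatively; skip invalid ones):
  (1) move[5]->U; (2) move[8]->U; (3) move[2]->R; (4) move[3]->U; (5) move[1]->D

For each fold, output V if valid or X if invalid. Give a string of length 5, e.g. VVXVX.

Answer: XXXXV

Derivation:
Initial: DLDLDRRDD -> [(0, 0), (0, -1), (-1, -1), (-1, -2), (-2, -2), (-2, -3), (-1, -3), (0, -3), (0, -4), (0, -5)]
Fold 1: move[5]->U => DLDLDURDD INVALID (collision), skipped
Fold 2: move[8]->U => DLDLDRRDU INVALID (collision), skipped
Fold 3: move[2]->R => DLRLDRRDD INVALID (collision), skipped
Fold 4: move[3]->U => DLDUDRRDD INVALID (collision), skipped
Fold 5: move[1]->D => DDDLDRRDD VALID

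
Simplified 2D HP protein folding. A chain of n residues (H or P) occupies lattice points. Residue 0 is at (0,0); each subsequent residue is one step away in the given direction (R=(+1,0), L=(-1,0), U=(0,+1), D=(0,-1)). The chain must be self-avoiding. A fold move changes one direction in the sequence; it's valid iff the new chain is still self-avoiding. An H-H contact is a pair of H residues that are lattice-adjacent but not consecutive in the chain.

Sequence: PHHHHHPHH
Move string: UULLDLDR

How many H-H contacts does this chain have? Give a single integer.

Answer: 1

Derivation:
Positions: [(0, 0), (0, 1), (0, 2), (-1, 2), (-2, 2), (-2, 1), (-3, 1), (-3, 0), (-2, 0)]
H-H contact: residue 5 @(-2,1) - residue 8 @(-2, 0)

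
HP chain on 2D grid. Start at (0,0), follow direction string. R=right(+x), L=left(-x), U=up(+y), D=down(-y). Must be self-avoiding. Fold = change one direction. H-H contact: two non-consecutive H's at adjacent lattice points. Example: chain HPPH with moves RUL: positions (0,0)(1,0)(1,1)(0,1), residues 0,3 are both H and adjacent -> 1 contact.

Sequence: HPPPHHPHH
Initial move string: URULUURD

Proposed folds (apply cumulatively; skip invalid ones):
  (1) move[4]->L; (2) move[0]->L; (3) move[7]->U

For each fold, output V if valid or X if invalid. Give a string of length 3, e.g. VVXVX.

Initial: URULUURD -> [(0, 0), (0, 1), (1, 1), (1, 2), (0, 2), (0, 3), (0, 4), (1, 4), (1, 3)]
Fold 1: move[4]->L => URULLURD INVALID (collision), skipped
Fold 2: move[0]->L => LRULUURD INVALID (collision), skipped
Fold 3: move[7]->U => URULUURU VALID

Answer: XXV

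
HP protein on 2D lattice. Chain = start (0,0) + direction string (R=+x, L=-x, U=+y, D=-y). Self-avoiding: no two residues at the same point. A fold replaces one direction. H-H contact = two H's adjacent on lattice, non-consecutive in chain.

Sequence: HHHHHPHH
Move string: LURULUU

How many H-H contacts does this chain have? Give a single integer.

Positions: [(0, 0), (-1, 0), (-1, 1), (0, 1), (0, 2), (-1, 2), (-1, 3), (-1, 4)]
H-H contact: residue 0 @(0,0) - residue 3 @(0, 1)

Answer: 1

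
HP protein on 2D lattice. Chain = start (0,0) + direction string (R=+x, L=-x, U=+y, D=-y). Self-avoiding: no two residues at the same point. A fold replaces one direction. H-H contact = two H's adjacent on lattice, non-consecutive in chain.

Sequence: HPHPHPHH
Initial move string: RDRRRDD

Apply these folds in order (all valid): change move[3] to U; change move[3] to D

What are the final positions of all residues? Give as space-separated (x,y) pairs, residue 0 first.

Answer: (0,0) (1,0) (1,-1) (2,-1) (2,-2) (3,-2) (3,-3) (3,-4)

Derivation:
Initial moves: RDRRRDD
Fold: move[3]->U => RDRURDD (positions: [(0, 0), (1, 0), (1, -1), (2, -1), (2, 0), (3, 0), (3, -1), (3, -2)])
Fold: move[3]->D => RDRDRDD (positions: [(0, 0), (1, 0), (1, -1), (2, -1), (2, -2), (3, -2), (3, -3), (3, -4)])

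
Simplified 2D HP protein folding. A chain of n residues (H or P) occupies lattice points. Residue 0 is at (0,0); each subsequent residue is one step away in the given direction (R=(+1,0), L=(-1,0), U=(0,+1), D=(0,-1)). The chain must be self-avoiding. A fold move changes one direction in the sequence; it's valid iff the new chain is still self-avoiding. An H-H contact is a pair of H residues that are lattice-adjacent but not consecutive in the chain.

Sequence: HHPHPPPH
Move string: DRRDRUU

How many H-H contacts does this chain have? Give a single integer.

Answer: 0

Derivation:
Positions: [(0, 0), (0, -1), (1, -1), (2, -1), (2, -2), (3, -2), (3, -1), (3, 0)]
No H-H contacts found.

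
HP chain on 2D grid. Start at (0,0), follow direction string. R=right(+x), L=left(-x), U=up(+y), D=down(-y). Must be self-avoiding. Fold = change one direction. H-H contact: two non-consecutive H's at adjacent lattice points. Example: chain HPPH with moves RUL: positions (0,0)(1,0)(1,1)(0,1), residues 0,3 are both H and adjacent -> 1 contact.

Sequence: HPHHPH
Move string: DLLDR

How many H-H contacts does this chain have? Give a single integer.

Answer: 1

Derivation:
Positions: [(0, 0), (0, -1), (-1, -1), (-2, -1), (-2, -2), (-1, -2)]
H-H contact: residue 2 @(-1,-1) - residue 5 @(-1, -2)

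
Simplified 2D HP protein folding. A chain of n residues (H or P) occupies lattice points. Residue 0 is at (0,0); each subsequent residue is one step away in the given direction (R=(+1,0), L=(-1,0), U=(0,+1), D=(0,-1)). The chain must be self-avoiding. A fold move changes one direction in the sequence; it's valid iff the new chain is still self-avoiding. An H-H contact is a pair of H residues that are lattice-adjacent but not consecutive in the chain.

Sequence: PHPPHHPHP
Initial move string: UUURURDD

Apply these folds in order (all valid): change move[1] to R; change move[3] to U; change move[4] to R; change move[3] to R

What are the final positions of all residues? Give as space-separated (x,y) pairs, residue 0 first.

Initial moves: UUURURDD
Fold: move[1]->R => URURURDD (positions: [(0, 0), (0, 1), (1, 1), (1, 2), (2, 2), (2, 3), (3, 3), (3, 2), (3, 1)])
Fold: move[3]->U => URUUURDD (positions: [(0, 0), (0, 1), (1, 1), (1, 2), (1, 3), (1, 4), (2, 4), (2, 3), (2, 2)])
Fold: move[4]->R => URUURRDD (positions: [(0, 0), (0, 1), (1, 1), (1, 2), (1, 3), (2, 3), (3, 3), (3, 2), (3, 1)])
Fold: move[3]->R => URURRRDD (positions: [(0, 0), (0, 1), (1, 1), (1, 2), (2, 2), (3, 2), (4, 2), (4, 1), (4, 0)])

Answer: (0,0) (0,1) (1,1) (1,2) (2,2) (3,2) (4,2) (4,1) (4,0)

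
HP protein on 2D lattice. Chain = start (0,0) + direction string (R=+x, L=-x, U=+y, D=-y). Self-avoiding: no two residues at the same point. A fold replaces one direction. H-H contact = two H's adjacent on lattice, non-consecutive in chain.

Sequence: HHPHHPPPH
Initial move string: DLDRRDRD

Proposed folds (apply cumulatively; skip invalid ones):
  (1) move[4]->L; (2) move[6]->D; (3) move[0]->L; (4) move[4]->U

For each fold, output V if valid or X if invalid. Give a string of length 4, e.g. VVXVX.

Initial: DLDRRDRD -> [(0, 0), (0, -1), (-1, -1), (-1, -2), (0, -2), (1, -2), (1, -3), (2, -3), (2, -4)]
Fold 1: move[4]->L => DLDRLDRD INVALID (collision), skipped
Fold 2: move[6]->D => DLDRRDDD VALID
Fold 3: move[0]->L => LLDRRDDD VALID
Fold 4: move[4]->U => LLDRUDDD INVALID (collision), skipped

Answer: XVVX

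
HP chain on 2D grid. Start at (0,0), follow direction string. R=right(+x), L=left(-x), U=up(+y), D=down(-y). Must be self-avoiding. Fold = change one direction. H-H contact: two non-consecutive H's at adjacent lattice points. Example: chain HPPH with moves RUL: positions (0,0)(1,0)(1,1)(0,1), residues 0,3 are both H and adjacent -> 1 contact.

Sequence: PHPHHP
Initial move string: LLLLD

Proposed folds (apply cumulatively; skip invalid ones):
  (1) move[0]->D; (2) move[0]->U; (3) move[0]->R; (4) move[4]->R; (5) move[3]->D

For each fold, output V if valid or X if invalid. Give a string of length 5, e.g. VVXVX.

Answer: VVXXV

Derivation:
Initial: LLLLD -> [(0, 0), (-1, 0), (-2, 0), (-3, 0), (-4, 0), (-4, -1)]
Fold 1: move[0]->D => DLLLD VALID
Fold 2: move[0]->U => ULLLD VALID
Fold 3: move[0]->R => RLLLD INVALID (collision), skipped
Fold 4: move[4]->R => ULLLR INVALID (collision), skipped
Fold 5: move[3]->D => ULLDD VALID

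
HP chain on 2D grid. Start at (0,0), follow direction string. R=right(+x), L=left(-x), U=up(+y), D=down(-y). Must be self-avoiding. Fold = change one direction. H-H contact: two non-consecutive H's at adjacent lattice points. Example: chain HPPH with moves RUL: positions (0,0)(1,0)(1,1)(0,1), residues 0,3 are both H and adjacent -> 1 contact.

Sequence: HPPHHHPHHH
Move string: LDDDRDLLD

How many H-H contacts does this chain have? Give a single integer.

Positions: [(0, 0), (-1, 0), (-1, -1), (-1, -2), (-1, -3), (0, -3), (0, -4), (-1, -4), (-2, -4), (-2, -5)]
H-H contact: residue 4 @(-1,-3) - residue 7 @(-1, -4)

Answer: 1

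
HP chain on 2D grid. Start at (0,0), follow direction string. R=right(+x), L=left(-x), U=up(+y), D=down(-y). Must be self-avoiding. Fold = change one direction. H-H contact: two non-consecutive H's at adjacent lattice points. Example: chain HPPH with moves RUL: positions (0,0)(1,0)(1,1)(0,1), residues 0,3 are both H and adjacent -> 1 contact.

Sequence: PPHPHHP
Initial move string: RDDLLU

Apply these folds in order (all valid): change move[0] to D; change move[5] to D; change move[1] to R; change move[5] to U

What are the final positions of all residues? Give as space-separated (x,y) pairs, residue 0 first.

Answer: (0,0) (0,-1) (1,-1) (1,-2) (0,-2) (-1,-2) (-1,-1)

Derivation:
Initial moves: RDDLLU
Fold: move[0]->D => DDDLLU (positions: [(0, 0), (0, -1), (0, -2), (0, -3), (-1, -3), (-2, -3), (-2, -2)])
Fold: move[5]->D => DDDLLD (positions: [(0, 0), (0, -1), (0, -2), (0, -3), (-1, -3), (-2, -3), (-2, -4)])
Fold: move[1]->R => DRDLLD (positions: [(0, 0), (0, -1), (1, -1), (1, -2), (0, -2), (-1, -2), (-1, -3)])
Fold: move[5]->U => DRDLLU (positions: [(0, 0), (0, -1), (1, -1), (1, -2), (0, -2), (-1, -2), (-1, -1)])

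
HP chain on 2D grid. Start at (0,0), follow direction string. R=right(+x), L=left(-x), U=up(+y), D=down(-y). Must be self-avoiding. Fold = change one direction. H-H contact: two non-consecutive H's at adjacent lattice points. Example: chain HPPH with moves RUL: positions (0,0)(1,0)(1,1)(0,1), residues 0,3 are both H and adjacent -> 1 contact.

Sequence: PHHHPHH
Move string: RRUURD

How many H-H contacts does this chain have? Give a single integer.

Answer: 1

Derivation:
Positions: [(0, 0), (1, 0), (2, 0), (2, 1), (2, 2), (3, 2), (3, 1)]
H-H contact: residue 3 @(2,1) - residue 6 @(3, 1)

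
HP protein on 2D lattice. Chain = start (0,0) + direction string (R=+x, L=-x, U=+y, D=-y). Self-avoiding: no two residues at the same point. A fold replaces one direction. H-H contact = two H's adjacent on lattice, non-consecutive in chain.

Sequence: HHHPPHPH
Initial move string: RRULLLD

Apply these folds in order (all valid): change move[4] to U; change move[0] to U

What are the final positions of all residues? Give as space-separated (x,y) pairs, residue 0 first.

Answer: (0,0) (0,1) (1,1) (1,2) (0,2) (0,3) (-1,3) (-1,2)

Derivation:
Initial moves: RRULLLD
Fold: move[4]->U => RRULULD (positions: [(0, 0), (1, 0), (2, 0), (2, 1), (1, 1), (1, 2), (0, 2), (0, 1)])
Fold: move[0]->U => URULULD (positions: [(0, 0), (0, 1), (1, 1), (1, 2), (0, 2), (0, 3), (-1, 3), (-1, 2)])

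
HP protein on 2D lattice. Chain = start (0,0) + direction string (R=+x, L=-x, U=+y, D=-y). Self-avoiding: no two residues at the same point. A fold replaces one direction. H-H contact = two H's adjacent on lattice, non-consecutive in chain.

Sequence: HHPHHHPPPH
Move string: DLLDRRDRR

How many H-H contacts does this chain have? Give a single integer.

Answer: 0

Derivation:
Positions: [(0, 0), (0, -1), (-1, -1), (-2, -1), (-2, -2), (-1, -2), (0, -2), (0, -3), (1, -3), (2, -3)]
No H-H contacts found.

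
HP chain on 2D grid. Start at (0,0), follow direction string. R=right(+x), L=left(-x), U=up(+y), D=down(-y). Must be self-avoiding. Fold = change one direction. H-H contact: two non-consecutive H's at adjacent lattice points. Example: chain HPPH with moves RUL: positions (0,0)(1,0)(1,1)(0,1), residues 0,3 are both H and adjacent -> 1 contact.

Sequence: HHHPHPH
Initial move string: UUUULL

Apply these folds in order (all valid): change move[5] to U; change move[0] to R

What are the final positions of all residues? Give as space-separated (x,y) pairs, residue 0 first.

Initial moves: UUUULL
Fold: move[5]->U => UUUULU (positions: [(0, 0), (0, 1), (0, 2), (0, 3), (0, 4), (-1, 4), (-1, 5)])
Fold: move[0]->R => RUUULU (positions: [(0, 0), (1, 0), (1, 1), (1, 2), (1, 3), (0, 3), (0, 4)])

Answer: (0,0) (1,0) (1,1) (1,2) (1,3) (0,3) (0,4)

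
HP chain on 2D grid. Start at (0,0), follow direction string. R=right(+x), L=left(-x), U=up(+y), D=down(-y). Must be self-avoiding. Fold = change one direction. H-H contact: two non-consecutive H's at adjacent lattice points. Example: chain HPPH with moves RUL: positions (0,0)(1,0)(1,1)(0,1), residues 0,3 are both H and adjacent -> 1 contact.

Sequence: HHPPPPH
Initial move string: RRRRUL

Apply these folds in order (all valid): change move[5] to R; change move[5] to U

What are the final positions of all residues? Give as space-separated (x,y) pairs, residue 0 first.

Answer: (0,0) (1,0) (2,0) (3,0) (4,0) (4,1) (4,2)

Derivation:
Initial moves: RRRRUL
Fold: move[5]->R => RRRRUR (positions: [(0, 0), (1, 0), (2, 0), (3, 0), (4, 0), (4, 1), (5, 1)])
Fold: move[5]->U => RRRRUU (positions: [(0, 0), (1, 0), (2, 0), (3, 0), (4, 0), (4, 1), (4, 2)])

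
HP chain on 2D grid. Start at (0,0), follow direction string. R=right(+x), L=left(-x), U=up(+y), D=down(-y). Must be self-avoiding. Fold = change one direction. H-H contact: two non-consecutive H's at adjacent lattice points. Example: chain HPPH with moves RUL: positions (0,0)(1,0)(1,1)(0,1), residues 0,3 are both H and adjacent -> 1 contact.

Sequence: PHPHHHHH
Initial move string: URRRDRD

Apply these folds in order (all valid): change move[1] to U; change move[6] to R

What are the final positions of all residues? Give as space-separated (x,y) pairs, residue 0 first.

Initial moves: URRRDRD
Fold: move[1]->U => UURRDRD (positions: [(0, 0), (0, 1), (0, 2), (1, 2), (2, 2), (2, 1), (3, 1), (3, 0)])
Fold: move[6]->R => UURRDRR (positions: [(0, 0), (0, 1), (0, 2), (1, 2), (2, 2), (2, 1), (3, 1), (4, 1)])

Answer: (0,0) (0,1) (0,2) (1,2) (2,2) (2,1) (3,1) (4,1)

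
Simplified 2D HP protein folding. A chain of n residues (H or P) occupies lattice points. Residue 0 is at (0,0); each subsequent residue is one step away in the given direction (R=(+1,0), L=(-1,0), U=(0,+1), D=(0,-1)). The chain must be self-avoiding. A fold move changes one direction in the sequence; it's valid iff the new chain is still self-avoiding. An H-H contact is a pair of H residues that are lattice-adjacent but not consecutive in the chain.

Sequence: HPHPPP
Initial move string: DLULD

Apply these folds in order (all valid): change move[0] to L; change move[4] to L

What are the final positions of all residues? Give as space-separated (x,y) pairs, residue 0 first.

Initial moves: DLULD
Fold: move[0]->L => LLULD (positions: [(0, 0), (-1, 0), (-2, 0), (-2, 1), (-3, 1), (-3, 0)])
Fold: move[4]->L => LLULL (positions: [(0, 0), (-1, 0), (-2, 0), (-2, 1), (-3, 1), (-4, 1)])

Answer: (0,0) (-1,0) (-2,0) (-2,1) (-3,1) (-4,1)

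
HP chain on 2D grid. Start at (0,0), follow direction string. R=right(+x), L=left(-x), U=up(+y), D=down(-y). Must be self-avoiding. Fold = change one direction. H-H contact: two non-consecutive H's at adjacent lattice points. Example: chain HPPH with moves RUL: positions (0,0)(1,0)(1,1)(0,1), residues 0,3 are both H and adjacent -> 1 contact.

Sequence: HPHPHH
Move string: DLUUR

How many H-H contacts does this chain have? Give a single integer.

Positions: [(0, 0), (0, -1), (-1, -1), (-1, 0), (-1, 1), (0, 1)]
H-H contact: residue 0 @(0,0) - residue 5 @(0, 1)

Answer: 1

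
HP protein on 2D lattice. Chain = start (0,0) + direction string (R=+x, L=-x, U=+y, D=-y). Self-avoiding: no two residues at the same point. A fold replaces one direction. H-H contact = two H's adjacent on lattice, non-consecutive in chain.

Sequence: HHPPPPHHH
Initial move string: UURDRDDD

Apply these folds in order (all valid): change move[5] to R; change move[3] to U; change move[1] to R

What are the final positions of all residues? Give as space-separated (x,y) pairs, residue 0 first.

Initial moves: UURDRDDD
Fold: move[5]->R => UURDRRDD (positions: [(0, 0), (0, 1), (0, 2), (1, 2), (1, 1), (2, 1), (3, 1), (3, 0), (3, -1)])
Fold: move[3]->U => UURURRDD (positions: [(0, 0), (0, 1), (0, 2), (1, 2), (1, 3), (2, 3), (3, 3), (3, 2), (3, 1)])
Fold: move[1]->R => URRURRDD (positions: [(0, 0), (0, 1), (1, 1), (2, 1), (2, 2), (3, 2), (4, 2), (4, 1), (4, 0)])

Answer: (0,0) (0,1) (1,1) (2,1) (2,2) (3,2) (4,2) (4,1) (4,0)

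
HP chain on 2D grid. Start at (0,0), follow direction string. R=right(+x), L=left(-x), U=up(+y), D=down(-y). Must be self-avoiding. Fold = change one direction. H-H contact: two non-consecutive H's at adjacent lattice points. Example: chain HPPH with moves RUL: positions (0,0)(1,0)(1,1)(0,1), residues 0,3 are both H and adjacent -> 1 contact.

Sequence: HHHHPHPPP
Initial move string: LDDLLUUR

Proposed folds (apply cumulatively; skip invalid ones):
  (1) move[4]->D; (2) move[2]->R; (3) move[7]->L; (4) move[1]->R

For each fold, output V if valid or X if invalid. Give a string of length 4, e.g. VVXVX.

Initial: LDDLLUUR -> [(0, 0), (-1, 0), (-1, -1), (-1, -2), (-2, -2), (-3, -2), (-3, -1), (-3, 0), (-2, 0)]
Fold 1: move[4]->D => LDDLDUUR INVALID (collision), skipped
Fold 2: move[2]->R => LDRLLUUR INVALID (collision), skipped
Fold 3: move[7]->L => LDDLLUUL VALID
Fold 4: move[1]->R => LRDLLUUL INVALID (collision), skipped

Answer: XXVX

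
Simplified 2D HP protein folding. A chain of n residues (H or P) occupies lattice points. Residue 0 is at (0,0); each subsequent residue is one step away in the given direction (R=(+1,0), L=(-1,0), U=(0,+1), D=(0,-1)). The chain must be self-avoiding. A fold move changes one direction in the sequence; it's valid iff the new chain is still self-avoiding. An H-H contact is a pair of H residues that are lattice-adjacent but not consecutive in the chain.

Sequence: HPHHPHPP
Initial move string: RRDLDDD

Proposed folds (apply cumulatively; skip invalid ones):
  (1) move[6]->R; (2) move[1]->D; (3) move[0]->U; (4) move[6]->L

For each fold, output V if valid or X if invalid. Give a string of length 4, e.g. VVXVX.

Initial: RRDLDDD -> [(0, 0), (1, 0), (2, 0), (2, -1), (1, -1), (1, -2), (1, -3), (1, -4)]
Fold 1: move[6]->R => RRDLDDR VALID
Fold 2: move[1]->D => RDDLDDR VALID
Fold 3: move[0]->U => UDDLDDR INVALID (collision), skipped
Fold 4: move[6]->L => RDDLDDL VALID

Answer: VVXV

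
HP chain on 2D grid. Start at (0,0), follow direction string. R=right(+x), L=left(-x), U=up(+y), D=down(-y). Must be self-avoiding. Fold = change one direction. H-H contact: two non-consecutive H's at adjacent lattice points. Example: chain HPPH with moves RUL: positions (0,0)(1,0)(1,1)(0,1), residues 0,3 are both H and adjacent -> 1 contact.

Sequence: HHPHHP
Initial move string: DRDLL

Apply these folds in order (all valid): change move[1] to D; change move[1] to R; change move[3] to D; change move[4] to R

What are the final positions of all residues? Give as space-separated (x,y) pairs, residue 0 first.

Answer: (0,0) (0,-1) (1,-1) (1,-2) (1,-3) (2,-3)

Derivation:
Initial moves: DRDLL
Fold: move[1]->D => DDDLL (positions: [(0, 0), (0, -1), (0, -2), (0, -3), (-1, -3), (-2, -3)])
Fold: move[1]->R => DRDLL (positions: [(0, 0), (0, -1), (1, -1), (1, -2), (0, -2), (-1, -2)])
Fold: move[3]->D => DRDDL (positions: [(0, 0), (0, -1), (1, -1), (1, -2), (1, -3), (0, -3)])
Fold: move[4]->R => DRDDR (positions: [(0, 0), (0, -1), (1, -1), (1, -2), (1, -3), (2, -3)])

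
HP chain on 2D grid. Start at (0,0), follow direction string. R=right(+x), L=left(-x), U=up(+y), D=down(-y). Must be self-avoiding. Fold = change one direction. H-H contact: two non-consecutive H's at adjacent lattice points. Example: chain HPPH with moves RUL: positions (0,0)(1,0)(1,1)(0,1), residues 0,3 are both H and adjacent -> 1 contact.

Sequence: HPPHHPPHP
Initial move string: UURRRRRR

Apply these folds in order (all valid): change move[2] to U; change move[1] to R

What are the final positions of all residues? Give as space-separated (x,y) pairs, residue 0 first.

Initial moves: UURRRRRR
Fold: move[2]->U => UUURRRRR (positions: [(0, 0), (0, 1), (0, 2), (0, 3), (1, 3), (2, 3), (3, 3), (4, 3), (5, 3)])
Fold: move[1]->R => URURRRRR (positions: [(0, 0), (0, 1), (1, 1), (1, 2), (2, 2), (3, 2), (4, 2), (5, 2), (6, 2)])

Answer: (0,0) (0,1) (1,1) (1,2) (2,2) (3,2) (4,2) (5,2) (6,2)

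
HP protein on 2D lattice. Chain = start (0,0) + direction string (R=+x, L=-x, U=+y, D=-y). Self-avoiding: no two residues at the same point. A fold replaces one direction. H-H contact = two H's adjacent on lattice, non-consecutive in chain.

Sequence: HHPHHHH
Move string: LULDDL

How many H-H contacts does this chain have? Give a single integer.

Answer: 1

Derivation:
Positions: [(0, 0), (-1, 0), (-1, 1), (-2, 1), (-2, 0), (-2, -1), (-3, -1)]
H-H contact: residue 1 @(-1,0) - residue 4 @(-2, 0)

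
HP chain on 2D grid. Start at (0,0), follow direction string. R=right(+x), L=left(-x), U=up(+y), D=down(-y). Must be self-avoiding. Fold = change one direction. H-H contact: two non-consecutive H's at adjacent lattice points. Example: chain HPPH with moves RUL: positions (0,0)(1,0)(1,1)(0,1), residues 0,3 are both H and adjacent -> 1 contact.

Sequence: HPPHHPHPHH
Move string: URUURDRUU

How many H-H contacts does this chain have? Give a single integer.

Answer: 1

Derivation:
Positions: [(0, 0), (0, 1), (1, 1), (1, 2), (1, 3), (2, 3), (2, 2), (3, 2), (3, 3), (3, 4)]
H-H contact: residue 3 @(1,2) - residue 6 @(2, 2)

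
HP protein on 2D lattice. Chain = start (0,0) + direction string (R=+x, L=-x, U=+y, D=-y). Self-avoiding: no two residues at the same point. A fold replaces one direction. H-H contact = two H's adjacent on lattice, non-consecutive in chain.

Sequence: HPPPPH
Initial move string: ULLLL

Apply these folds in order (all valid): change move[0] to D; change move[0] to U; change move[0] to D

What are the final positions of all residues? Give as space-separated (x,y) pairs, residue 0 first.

Answer: (0,0) (0,-1) (-1,-1) (-2,-1) (-3,-1) (-4,-1)

Derivation:
Initial moves: ULLLL
Fold: move[0]->D => DLLLL (positions: [(0, 0), (0, -1), (-1, -1), (-2, -1), (-3, -1), (-4, -1)])
Fold: move[0]->U => ULLLL (positions: [(0, 0), (0, 1), (-1, 1), (-2, 1), (-3, 1), (-4, 1)])
Fold: move[0]->D => DLLLL (positions: [(0, 0), (0, -1), (-1, -1), (-2, -1), (-3, -1), (-4, -1)])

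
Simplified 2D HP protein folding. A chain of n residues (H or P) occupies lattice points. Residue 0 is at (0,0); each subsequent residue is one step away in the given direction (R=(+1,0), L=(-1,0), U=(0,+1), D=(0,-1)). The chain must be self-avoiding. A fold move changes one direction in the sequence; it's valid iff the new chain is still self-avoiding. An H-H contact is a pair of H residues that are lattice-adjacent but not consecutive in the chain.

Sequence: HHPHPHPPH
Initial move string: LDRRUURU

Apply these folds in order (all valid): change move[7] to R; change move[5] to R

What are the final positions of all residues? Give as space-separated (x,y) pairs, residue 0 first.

Initial moves: LDRRUURU
Fold: move[7]->R => LDRRUURR (positions: [(0, 0), (-1, 0), (-1, -1), (0, -1), (1, -1), (1, 0), (1, 1), (2, 1), (3, 1)])
Fold: move[5]->R => LDRRURRR (positions: [(0, 0), (-1, 0), (-1, -1), (0, -1), (1, -1), (1, 0), (2, 0), (3, 0), (4, 0)])

Answer: (0,0) (-1,0) (-1,-1) (0,-1) (1,-1) (1,0) (2,0) (3,0) (4,0)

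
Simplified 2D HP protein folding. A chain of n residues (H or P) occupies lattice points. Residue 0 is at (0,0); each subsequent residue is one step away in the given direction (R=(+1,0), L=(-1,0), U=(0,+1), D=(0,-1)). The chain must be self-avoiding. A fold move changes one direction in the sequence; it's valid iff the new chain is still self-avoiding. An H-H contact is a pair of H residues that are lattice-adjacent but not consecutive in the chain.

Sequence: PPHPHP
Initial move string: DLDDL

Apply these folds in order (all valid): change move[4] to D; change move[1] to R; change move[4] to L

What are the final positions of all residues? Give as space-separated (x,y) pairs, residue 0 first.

Answer: (0,0) (0,-1) (1,-1) (1,-2) (1,-3) (0,-3)

Derivation:
Initial moves: DLDDL
Fold: move[4]->D => DLDDD (positions: [(0, 0), (0, -1), (-1, -1), (-1, -2), (-1, -3), (-1, -4)])
Fold: move[1]->R => DRDDD (positions: [(0, 0), (0, -1), (1, -1), (1, -2), (1, -3), (1, -4)])
Fold: move[4]->L => DRDDL (positions: [(0, 0), (0, -1), (1, -1), (1, -2), (1, -3), (0, -3)])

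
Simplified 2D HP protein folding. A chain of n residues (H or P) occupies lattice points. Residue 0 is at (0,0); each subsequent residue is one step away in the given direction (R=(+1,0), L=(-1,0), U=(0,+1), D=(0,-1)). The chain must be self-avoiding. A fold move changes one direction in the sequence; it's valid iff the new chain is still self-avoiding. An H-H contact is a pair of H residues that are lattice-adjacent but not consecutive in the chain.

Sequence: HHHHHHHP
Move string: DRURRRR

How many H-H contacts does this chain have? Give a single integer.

Positions: [(0, 0), (0, -1), (1, -1), (1, 0), (2, 0), (3, 0), (4, 0), (5, 0)]
H-H contact: residue 0 @(0,0) - residue 3 @(1, 0)

Answer: 1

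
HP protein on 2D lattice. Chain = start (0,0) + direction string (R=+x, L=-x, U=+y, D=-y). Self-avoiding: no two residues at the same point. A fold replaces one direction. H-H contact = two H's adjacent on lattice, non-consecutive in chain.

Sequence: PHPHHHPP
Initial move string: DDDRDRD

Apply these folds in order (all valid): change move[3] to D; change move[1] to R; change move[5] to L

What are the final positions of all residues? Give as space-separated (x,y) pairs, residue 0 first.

Initial moves: DDDRDRD
Fold: move[3]->D => DDDDDRD (positions: [(0, 0), (0, -1), (0, -2), (0, -3), (0, -4), (0, -5), (1, -5), (1, -6)])
Fold: move[1]->R => DRDDDRD (positions: [(0, 0), (0, -1), (1, -1), (1, -2), (1, -3), (1, -4), (2, -4), (2, -5)])
Fold: move[5]->L => DRDDDLD (positions: [(0, 0), (0, -1), (1, -1), (1, -2), (1, -3), (1, -4), (0, -4), (0, -5)])

Answer: (0,0) (0,-1) (1,-1) (1,-2) (1,-3) (1,-4) (0,-4) (0,-5)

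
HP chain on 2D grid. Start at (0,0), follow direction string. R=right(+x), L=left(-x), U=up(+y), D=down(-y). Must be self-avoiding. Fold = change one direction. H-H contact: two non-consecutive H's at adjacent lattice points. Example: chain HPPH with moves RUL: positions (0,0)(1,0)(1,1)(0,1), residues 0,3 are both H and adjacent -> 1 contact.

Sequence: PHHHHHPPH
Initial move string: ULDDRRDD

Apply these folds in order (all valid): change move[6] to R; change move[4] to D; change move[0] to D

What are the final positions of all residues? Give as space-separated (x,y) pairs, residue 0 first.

Initial moves: ULDDRRDD
Fold: move[6]->R => ULDDRRRD (positions: [(0, 0), (0, 1), (-1, 1), (-1, 0), (-1, -1), (0, -1), (1, -1), (2, -1), (2, -2)])
Fold: move[4]->D => ULDDDRRD (positions: [(0, 0), (0, 1), (-1, 1), (-1, 0), (-1, -1), (-1, -2), (0, -2), (1, -2), (1, -3)])
Fold: move[0]->D => DLDDDRRD (positions: [(0, 0), (0, -1), (-1, -1), (-1, -2), (-1, -3), (-1, -4), (0, -4), (1, -4), (1, -5)])

Answer: (0,0) (0,-1) (-1,-1) (-1,-2) (-1,-3) (-1,-4) (0,-4) (1,-4) (1,-5)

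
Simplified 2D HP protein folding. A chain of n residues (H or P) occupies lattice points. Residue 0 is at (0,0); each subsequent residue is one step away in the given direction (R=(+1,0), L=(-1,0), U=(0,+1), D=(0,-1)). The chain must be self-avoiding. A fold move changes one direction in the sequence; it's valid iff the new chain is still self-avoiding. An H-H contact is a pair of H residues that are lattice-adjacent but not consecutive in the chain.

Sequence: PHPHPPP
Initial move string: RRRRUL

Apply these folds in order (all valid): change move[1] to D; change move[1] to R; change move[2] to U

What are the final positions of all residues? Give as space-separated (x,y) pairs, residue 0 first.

Answer: (0,0) (1,0) (2,0) (2,1) (3,1) (3,2) (2,2)

Derivation:
Initial moves: RRRRUL
Fold: move[1]->D => RDRRUL (positions: [(0, 0), (1, 0), (1, -1), (2, -1), (3, -1), (3, 0), (2, 0)])
Fold: move[1]->R => RRRRUL (positions: [(0, 0), (1, 0), (2, 0), (3, 0), (4, 0), (4, 1), (3, 1)])
Fold: move[2]->U => RRURUL (positions: [(0, 0), (1, 0), (2, 0), (2, 1), (3, 1), (3, 2), (2, 2)])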